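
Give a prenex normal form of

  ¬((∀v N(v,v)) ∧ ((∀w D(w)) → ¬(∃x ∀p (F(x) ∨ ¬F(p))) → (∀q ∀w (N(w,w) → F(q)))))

First replace A → B with ¬A ∨ B.
  ¬((∀v N(v,v)) ∧ (¬(∀w D(w)) ∨ ¬¬(∃x ∀p (F(x) ∨ ¬F(p))) ∨ (∀q ∀w (¬N(w,w) ∨ F(q)))))
Move each ¬ inward, flipping quantifiers it crosses:
  (∃v ¬N(v,v)) ∨ (∀w D(w)) ∧ (∀x ∃p (¬F(x) ∧ F(p))) ∧ (∃q ∃w (N(w,w) ∧ ¬F(q)))
Standardize variables apart so no two quantifiers bind the same name: w↦x1.
  (∃v ¬N(v,v)) ∨ (∀w D(w)) ∧ (∀x ∃p (¬F(x) ∧ F(p))) ∧ (∃q ∃x1 (N(x1,x1) ∧ ¬F(q)))
Pull the quantifiers to the front (each side's bound variable is not free in the other side):
  ∃v ∀w ∀x ∃p ∃q ∃x1 (¬N(v,v) ∨ D(w) ∧ ¬F(x) ∧ F(p) ∧ N(x1,x1) ∧ ¬F(q))

∃v ∀w ∀x ∃p ∃q ∃x1 (¬N(v,v) ∨ D(w) ∧ ¬F(x) ∧ F(p) ∧ N(x1,x1) ∧ ¬F(q))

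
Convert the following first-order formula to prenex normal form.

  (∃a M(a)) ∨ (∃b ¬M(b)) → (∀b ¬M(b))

∀a ∀b ∀z (¬M(a) ∧ M(b) ∨ ¬M(z))

Rewrite implications/biconditionals: A → B as ¬A ∨ B.
  ¬((∃a M(a)) ∨ (∃b ¬M(b))) ∨ (∀b ¬M(b))
Move each ¬ inward, flipping quantifiers it crosses:
  (∀a ¬M(a)) ∧ (∀b M(b)) ∨ (∀b ¬M(b))
Standardize variables apart so no two quantifiers bind the same name: b↦z.
  (∀a ¬M(a)) ∧ (∀b M(b)) ∨ (∀z ¬M(z))
Pull the quantifiers to the front (each side's bound variable is not free in the other side):
  ∀a ∀b ∀z (¬M(a) ∧ M(b) ∨ ¬M(z))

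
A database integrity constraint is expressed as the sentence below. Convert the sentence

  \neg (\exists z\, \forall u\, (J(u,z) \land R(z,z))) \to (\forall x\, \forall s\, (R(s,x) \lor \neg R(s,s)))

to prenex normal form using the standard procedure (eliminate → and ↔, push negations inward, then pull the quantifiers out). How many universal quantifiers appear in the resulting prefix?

3

First replace A → B with ¬A ∨ B.
  \neg \neg (\exists z\, \forall u\, (J(u,z) \land R(z,z))) \lor (\forall x\, \forall s\, (R(s,x) \lor \neg R(s,s)))
Drive negations inward (¬∀x A ≡ ∃x ¬A, ¬∃x A ≡ ∀x ¬A, De Morgan for ∧/∨):
  (\exists z\, \forall u\, (J(u,z) \land R(z,z))) \lor (\forall x\, \forall s\, (R(s,x) \lor \neg R(s,s)))
All bound variables are already distinct, so no renaming is needed.
Pull the quantifiers to the front (each side's bound variable is not free in the other side):
  \exists z\, \forall u\, \forall x\, \forall s\, (J(u,z) \land R(z,z) \lor R(s,x) \lor \neg R(s,s))
The prefix is \exists z \forall u \forall x \forall s: 3 universal, 1 existential.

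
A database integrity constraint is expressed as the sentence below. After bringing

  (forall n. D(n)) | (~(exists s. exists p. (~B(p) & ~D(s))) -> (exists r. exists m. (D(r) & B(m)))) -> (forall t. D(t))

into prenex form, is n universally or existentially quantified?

existential

Eliminate → and ↔ using ¬ and ∨.
  ~((forall n. D(n)) | ~~(exists s. exists p. (~B(p) & ~D(s))) | (exists r. exists m. (D(r) & B(m)))) | (forall t. D(t))
Move each ¬ inward, flipping quantifiers it crosses:
  (exists n. ~D(n)) & (forall s. forall p. (B(p) | D(s))) & (forall r. forall m. (~D(r) | ~B(m))) | (forall t. D(t))
Finally move all quantifiers to the prefix:
  exists n. forall s. forall p. forall r. forall m. forall t. (~D(n) & (B(p) | D(s)) & (~D(r) | ~B(m)) | D(t))
The quantifier forall n sits under an odd number of negations (counting the antecedent side of each →), so it flips to exists n.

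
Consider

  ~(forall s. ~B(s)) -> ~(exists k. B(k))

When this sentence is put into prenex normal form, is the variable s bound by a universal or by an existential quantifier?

universal

First replace A → B with ¬A ∨ B.
  ~~(forall s. ~B(s)) | ~(exists k. B(k))
Push ¬ through the quantifiers and connectives to reach negation normal form:
  (forall s. ~B(s)) | (forall k. ~B(k))
Pull the quantifiers to the front (each side's bound variable is not free in the other side):
  forall s. forall k. (~B(s) | ~B(k))
The quantifier forall s sits under an even number of negations (counting the antecedent side of each →), so it remains universal.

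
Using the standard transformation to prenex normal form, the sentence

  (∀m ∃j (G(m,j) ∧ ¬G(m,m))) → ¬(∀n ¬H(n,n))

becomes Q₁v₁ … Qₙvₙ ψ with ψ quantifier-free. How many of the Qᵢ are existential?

2

Rewrite implications/biconditionals: A → B as ¬A ∨ B.
  ¬(∀m ∃j (G(m,j) ∧ ¬G(m,m))) ∨ ¬(∀n ¬H(n,n))
Drive negations inward (¬∀x A ≡ ∃x ¬A, ¬∃x A ≡ ∀x ¬A, De Morgan for ∧/∨):
  (∃m ∀j (¬G(m,j) ∨ G(m,m))) ∨ (∃n H(n,n))
All bound variables are already distinct, so no renaming is needed.
Pull the quantifiers to the front (each side's bound variable is not free in the other side):
  ∃m ∀j ∃n (¬G(m,j) ∨ G(m,m) ∨ H(n,n))
The prefix is ∃m ∀j ∃n: 1 universal, 2 existential.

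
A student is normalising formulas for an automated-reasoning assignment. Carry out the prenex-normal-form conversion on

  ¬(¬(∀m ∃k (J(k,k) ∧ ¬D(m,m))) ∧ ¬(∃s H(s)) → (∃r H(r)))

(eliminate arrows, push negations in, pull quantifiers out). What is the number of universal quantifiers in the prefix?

Rewrite implications/biconditionals: A → B as ¬A ∨ B.
  ¬(¬(¬(∀m ∃k (J(k,k) ∧ ¬D(m,m))) ∧ ¬(∃s H(s))) ∨ (∃r H(r)))
Drive negations inward (¬∀x A ≡ ∃x ¬A, ¬∃x A ≡ ∀x ¬A, De Morgan for ∧/∨):
  (∃m ∀k (¬J(k,k) ∨ D(m,m))) ∧ (∀s ¬H(s)) ∧ (∀r ¬H(r))
Extract every quantifier outward, since the variables are now distinct and don't occur free across branches:
  ∃m ∀k ∀s ∀r ((¬J(k,k) ∨ D(m,m)) ∧ ¬H(s) ∧ ¬H(r))
The prefix is ∃m ∀k ∀s ∀r: 3 universal, 1 existential.

3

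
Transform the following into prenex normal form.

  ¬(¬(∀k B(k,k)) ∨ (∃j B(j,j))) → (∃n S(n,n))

First replace A → B with ¬A ∨ B.
  ¬¬(¬(∀k B(k,k)) ∨ (∃j B(j,j))) ∨ (∃n S(n,n))
Drive negations inward (¬∀x A ≡ ∃x ¬A, ¬∃x A ≡ ∀x ¬A, De Morgan for ∧/∨):
  (∃k ¬B(k,k)) ∨ (∃j B(j,j)) ∨ (∃n S(n,n))
All bound variables are already distinct, so no renaming is needed.
Finally move all quantifiers to the prefix:
  ∃k ∃j ∃n (¬B(k,k) ∨ B(j,j) ∨ S(n,n))

∃k ∃j ∃n (¬B(k,k) ∨ B(j,j) ∨ S(n,n))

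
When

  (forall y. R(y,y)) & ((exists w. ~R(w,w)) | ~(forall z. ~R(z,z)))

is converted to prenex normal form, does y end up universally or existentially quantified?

universal

Push ¬ through the quantifiers and connectives to reach negation normal form:
  (forall y. R(y,y)) & ((exists w. ~R(w,w)) | (exists z. R(z,z)))
All bound variables are already distinct, so no renaming is needed.
Finally move all quantifiers to the prefix:
  forall y. exists w. exists z. (R(y,y) & (~R(w,w) | R(z,z)))
The quantifier forall y sits under an even number of negations, so it remains universal.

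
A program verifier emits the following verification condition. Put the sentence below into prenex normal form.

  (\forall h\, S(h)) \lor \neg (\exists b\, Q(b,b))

\forall h\, \forall b\, (S(h) \lor \neg Q(b,b))

Drive negations inward (¬∀x A ≡ ∃x ¬A, ¬∃x A ≡ ∀x ¬A, De Morgan for ∧/∨):
  (\forall h\, S(h)) \lor (\forall b\, \neg Q(b,b))
All bound variables are already distinct, so no renaming is needed.
Extract every quantifier outward, since the variables are now distinct and don't occur free across branches:
  \forall h\, \forall b\, (S(h) \lor \neg Q(b,b))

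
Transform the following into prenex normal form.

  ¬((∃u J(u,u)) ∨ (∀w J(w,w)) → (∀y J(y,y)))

First replace A → B with ¬A ∨ B.
  ¬(¬((∃u J(u,u)) ∨ (∀w J(w,w))) ∨ (∀y J(y,y)))
Move each ¬ inward, flipping quantifiers it crosses:
  ((∃u J(u,u)) ∨ (∀w J(w,w))) ∧ (∃y ¬J(y,y))
Pull the quantifiers to the front (each side's bound variable is not free in the other side):
  ∃u ∀w ∃y ((J(u,u) ∨ J(w,w)) ∧ ¬J(y,y))

∃u ∀w ∃y ((J(u,u) ∨ J(w,w)) ∧ ¬J(y,y))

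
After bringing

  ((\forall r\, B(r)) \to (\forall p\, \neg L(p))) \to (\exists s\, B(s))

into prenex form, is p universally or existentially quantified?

existential

First replace A → B with ¬A ∨ B.
  \neg (\neg (\forall r\, B(r)) \lor (\forall p\, \neg L(p))) \lor (\exists s\, B(s))
Move each ¬ inward, flipping quantifiers it crosses:
  (\forall r\, B(r)) \land (\exists p\, L(p)) \lor (\exists s\, B(s))
All bound variables are already distinct, so no renaming is needed.
Finally move all quantifiers to the prefix:
  \forall r\, \exists p\, \exists s\, (B(r) \land L(p) \lor B(s))
The quantifier \forall p sits under an odd number of negations (counting the antecedent side of each →), so it flips to \exists p.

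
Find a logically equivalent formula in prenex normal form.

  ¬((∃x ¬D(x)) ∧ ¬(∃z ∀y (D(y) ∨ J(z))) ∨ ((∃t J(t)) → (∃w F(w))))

∀x ∃z ∀y ∃t ∀w ((D(x) ∨ D(y) ∨ J(z)) ∧ J(t) ∧ ¬F(w))

Rewrite implications/biconditionals: A → B as ¬A ∨ B.
  ¬((∃x ¬D(x)) ∧ ¬(∃z ∀y (D(y) ∨ J(z))) ∨ ¬(∃t J(t)) ∨ (∃w F(w)))
Move each ¬ inward, flipping quantifiers it crosses:
  ((∀x D(x)) ∨ (∃z ∀y (D(y) ∨ J(z)))) ∧ (∃t J(t)) ∧ (∀w ¬F(w))
All bound variables are already distinct, so no renaming is needed.
Finally move all quantifiers to the prefix:
  ∀x ∃z ∀y ∃t ∀w ((D(x) ∨ D(y) ∨ J(z)) ∧ J(t) ∧ ¬F(w))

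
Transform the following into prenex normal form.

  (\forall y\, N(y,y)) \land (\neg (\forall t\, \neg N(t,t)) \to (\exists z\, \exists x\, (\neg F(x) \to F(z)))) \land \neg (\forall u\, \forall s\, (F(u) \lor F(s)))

\forall y\, \forall t\, \exists z\, \exists x\, \exists u\, \exists s\, (N(y,y) \land (\neg N(t,t) \lor F(x) \lor F(z)) \land \neg F(u) \land \neg F(s))

Eliminate → and ↔ using ¬ and ∨.
  (\forall y\, N(y,y)) \land (\neg \neg (\forall t\, \neg N(t,t)) \lor (\exists z\, \exists x\, (\neg \neg F(x) \lor F(z)))) \land \neg (\forall u\, \forall s\, (F(u) \lor F(s)))
Drive negations inward (¬∀x A ≡ ∃x ¬A, ¬∃x A ≡ ∀x ¬A, De Morgan for ∧/∨):
  (\forall y\, N(y,y)) \land ((\forall t\, \neg N(t,t)) \lor (\exists z\, \exists x\, (F(x) \lor F(z)))) \land (\exists u\, \exists s\, (\neg F(u) \land \neg F(s)))
Extract every quantifier outward, since the variables are now distinct and don't occur free across branches:
  \forall y\, \forall t\, \exists z\, \exists x\, \exists u\, \exists s\, (N(y,y) \land (\neg N(t,t) \lor F(x) \lor F(z)) \land \neg F(u) \land \neg F(s))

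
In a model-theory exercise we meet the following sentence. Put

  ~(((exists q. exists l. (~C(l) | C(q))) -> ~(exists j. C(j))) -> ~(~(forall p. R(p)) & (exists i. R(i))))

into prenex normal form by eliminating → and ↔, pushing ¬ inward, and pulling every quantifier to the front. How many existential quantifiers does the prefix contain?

First replace A → B with ¬A ∨ B.
  ~(~(~(exists q. exists l. (~C(l) | C(q))) | ~(exists j. C(j))) | ~(~(forall p. R(p)) & (exists i. R(i))))
Push ¬ through the quantifiers and connectives to reach negation normal form:
  ((forall q. forall l. (C(l) & ~C(q))) | (forall j. ~C(j))) & (exists p. ~R(p)) & (exists i. R(i))
All bound variables are already distinct, so no renaming is needed.
Finally move all quantifiers to the prefix:
  forall q. forall l. forall j. exists p. exists i. ((C(l) & ~C(q) | ~C(j)) & ~R(p) & R(i))
The prefix is forall q forall l forall j exists p exists i: 3 universal, 2 existential.

2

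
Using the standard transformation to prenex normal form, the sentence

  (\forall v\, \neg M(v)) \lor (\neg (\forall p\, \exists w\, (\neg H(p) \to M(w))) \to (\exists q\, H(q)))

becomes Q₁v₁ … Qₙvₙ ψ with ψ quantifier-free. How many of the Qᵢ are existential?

2

Eliminate → and ↔ using ¬ and ∨.
  (\forall v\, \neg M(v)) \lor \neg \neg (\forall p\, \exists w\, (\neg \neg H(p) \lor M(w))) \lor (\exists q\, H(q))
Move each ¬ inward, flipping quantifiers it crosses:
  (\forall v\, \neg M(v)) \lor (\forall p\, \exists w\, (H(p) \lor M(w))) \lor (\exists q\, H(q))
All bound variables are already distinct, so no renaming is needed.
Pull the quantifiers to the front (each side's bound variable is not free in the other side):
  \forall v\, \forall p\, \exists w\, \exists q\, (\neg M(v) \lor H(p) \lor M(w) \lor H(q))
The prefix is \forall v \forall p \exists w \exists q: 2 universal, 2 existential.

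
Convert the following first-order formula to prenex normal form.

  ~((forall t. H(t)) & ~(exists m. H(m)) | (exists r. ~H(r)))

Move each ¬ inward, flipping quantifiers it crosses:
  ((exists t. ~H(t)) | (exists m. H(m))) & (forall r. H(r))
All bound variables are already distinct, so no renaming is needed.
Pull the quantifiers to the front (each side's bound variable is not free in the other side):
  exists t. exists m. forall r. ((~H(t) | H(m)) & H(r))

exists t. exists m. forall r. ((~H(t) | H(m)) & H(r))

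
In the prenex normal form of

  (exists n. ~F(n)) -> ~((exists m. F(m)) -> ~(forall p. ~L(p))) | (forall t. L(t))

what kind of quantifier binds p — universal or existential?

Eliminate → and ↔ using ¬ and ∨.
  ~(exists n. ~F(n)) | ~(~(exists m. F(m)) | ~(forall p. ~L(p))) | (forall t. L(t))
Push ¬ through the quantifiers and connectives to reach negation normal form:
  (forall n. F(n)) | (exists m. F(m)) & (forall p. ~L(p)) | (forall t. L(t))
Finally move all quantifiers to the prefix:
  forall n. exists m. forall p. forall t. (F(n) | F(m) & ~L(p) | L(t))
The quantifier forall p sits under an even number of negations (counting the antecedent side of each →), so it remains universal.

universal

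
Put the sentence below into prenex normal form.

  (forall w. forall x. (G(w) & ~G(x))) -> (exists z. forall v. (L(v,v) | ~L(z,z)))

exists w. exists x. exists z. forall v. (~G(w) | G(x) | L(v,v) | ~L(z,z))

Rewrite implications/biconditionals: A → B as ¬A ∨ B.
  ~(forall w. forall x. (G(w) & ~G(x))) | (exists z. forall v. (L(v,v) | ~L(z,z)))
Drive negations inward (¬∀x A ≡ ∃x ¬A, ¬∃x A ≡ ∀x ¬A, De Morgan for ∧/∨):
  (exists w. exists x. (~G(w) | G(x))) | (exists z. forall v. (L(v,v) | ~L(z,z)))
All bound variables are already distinct, so no renaming is needed.
Pull the quantifiers to the front (each side's bound variable is not free in the other side):
  exists w. exists x. exists z. forall v. (~G(w) | G(x) | L(v,v) | ~L(z,z))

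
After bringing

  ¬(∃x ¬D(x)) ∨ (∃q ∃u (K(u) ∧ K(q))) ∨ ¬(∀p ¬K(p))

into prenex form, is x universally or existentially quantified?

universal

Push ¬ through the quantifiers and connectives to reach negation normal form:
  (∀x D(x)) ∨ (∃q ∃u (K(u) ∧ K(q))) ∨ (∃p K(p))
Extract every quantifier outward, since the variables are now distinct and don't occur free across branches:
  ∀x ∃q ∃u ∃p (D(x) ∨ K(u) ∧ K(q) ∨ K(p))
The quantifier ∃x sits under an odd number of negations, so it flips to ∀x.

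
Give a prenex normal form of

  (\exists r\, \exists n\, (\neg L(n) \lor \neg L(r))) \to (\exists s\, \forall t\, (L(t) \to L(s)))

Rewrite implications/biconditionals: A → B as ¬A ∨ B.
  \neg (\exists r\, \exists n\, (\neg L(n) \lor \neg L(r))) \lor (\exists s\, \forall t\, (\neg L(t) \lor L(s)))
Push ¬ through the quantifiers and connectives to reach negation normal form:
  (\forall r\, \forall n\, (L(n) \land L(r))) \lor (\exists s\, \forall t\, (\neg L(t) \lor L(s)))
Extract every quantifier outward, since the variables are now distinct and don't occur free across branches:
  \forall r\, \forall n\, \exists s\, \forall t\, (L(n) \land L(r) \lor \neg L(t) \lor L(s))

\forall r\, \forall n\, \exists s\, \forall t\, (L(n) \land L(r) \lor \neg L(t) \lor L(s))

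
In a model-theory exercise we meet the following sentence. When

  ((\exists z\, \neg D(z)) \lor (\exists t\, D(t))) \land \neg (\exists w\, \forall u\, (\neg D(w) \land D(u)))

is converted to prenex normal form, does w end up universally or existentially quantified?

Move each ¬ inward, flipping quantifiers it crosses:
  ((\exists z\, \neg D(z)) \lor (\exists t\, D(t))) \land (\forall w\, \exists u\, (D(w) \lor \neg D(u)))
All bound variables are already distinct, so no renaming is needed.
Extract every quantifier outward, since the variables are now distinct and don't occur free across branches:
  \exists z\, \exists t\, \forall w\, \exists u\, ((\neg D(z) \lor D(t)) \land (D(w) \lor \neg D(u)))
The quantifier \exists w sits under an odd number of negations, so it flips to \forall w.

universal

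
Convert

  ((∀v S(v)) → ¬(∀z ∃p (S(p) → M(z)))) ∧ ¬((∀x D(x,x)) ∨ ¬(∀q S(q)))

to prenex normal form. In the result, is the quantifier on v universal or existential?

existential

First replace A → B with ¬A ∨ B.
  (¬(∀v S(v)) ∨ ¬(∀z ∃p (¬S(p) ∨ M(z)))) ∧ ¬((∀x D(x,x)) ∨ ¬(∀q S(q)))
Move each ¬ inward, flipping quantifiers it crosses:
  ((∃v ¬S(v)) ∨ (∃z ∀p (S(p) ∧ ¬M(z)))) ∧ (∃x ¬D(x,x)) ∧ (∀q S(q))
All bound variables are already distinct, so no renaming is needed.
Extract every quantifier outward, since the variables are now distinct and don't occur free across branches:
  ∃v ∃z ∀p ∃x ∀q ((¬S(v) ∨ S(p) ∧ ¬M(z)) ∧ ¬D(x,x) ∧ S(q))
The quantifier ∀v sits under an odd number of negations (counting the antecedent side of each →), so it flips to ∃v.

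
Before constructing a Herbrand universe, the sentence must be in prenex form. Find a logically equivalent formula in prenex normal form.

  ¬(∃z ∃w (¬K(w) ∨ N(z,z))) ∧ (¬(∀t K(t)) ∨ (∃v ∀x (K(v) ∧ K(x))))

∀z ∀w ∃t ∃v ∀x (K(w) ∧ ¬N(z,z) ∧ (¬K(t) ∨ K(v) ∧ K(x)))

Drive negations inward (¬∀x A ≡ ∃x ¬A, ¬∃x A ≡ ∀x ¬A, De Morgan for ∧/∨):
  (∀z ∀w (K(w) ∧ ¬N(z,z))) ∧ ((∃t ¬K(t)) ∨ (∃v ∀x (K(v) ∧ K(x))))
Extract every quantifier outward, since the variables are now distinct and don't occur free across branches:
  ∀z ∀w ∃t ∃v ∀x (K(w) ∧ ¬N(z,z) ∧ (¬K(t) ∨ K(v) ∧ K(x)))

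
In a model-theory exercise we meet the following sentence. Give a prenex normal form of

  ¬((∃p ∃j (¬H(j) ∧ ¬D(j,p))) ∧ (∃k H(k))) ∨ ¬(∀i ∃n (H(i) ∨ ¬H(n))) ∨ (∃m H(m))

Drive negations inward (¬∀x A ≡ ∃x ¬A, ¬∃x A ≡ ∀x ¬A, De Morgan for ∧/∨):
  (∀p ∀j (H(j) ∨ D(j,p))) ∨ (∀k ¬H(k)) ∨ (∃i ∀n (¬H(i) ∧ H(n))) ∨ (∃m H(m))
Finally move all quantifiers to the prefix:
  ∀p ∀j ∀k ∃i ∀n ∃m (H(j) ∨ D(j,p) ∨ ¬H(k) ∨ ¬H(i) ∧ H(n) ∨ H(m))

∀p ∀j ∀k ∃i ∀n ∃m (H(j) ∨ D(j,p) ∨ ¬H(k) ∨ ¬H(i) ∧ H(n) ∨ H(m))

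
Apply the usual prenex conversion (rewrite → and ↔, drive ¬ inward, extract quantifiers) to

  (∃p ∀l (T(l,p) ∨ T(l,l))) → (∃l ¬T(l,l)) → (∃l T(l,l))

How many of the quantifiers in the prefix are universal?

Eliminate → and ↔ using ¬ and ∨.
  ¬(∃p ∀l (T(l,p) ∨ T(l,l))) ∨ ¬(∃l ¬T(l,l)) ∨ (∃l T(l,l))
Move each ¬ inward, flipping quantifiers it crosses:
  (∀p ∃l (¬T(l,p) ∧ ¬T(l,l))) ∨ (∀l T(l,l)) ∨ (∃l T(l,l))
Rename bound variables to avoid capture: l↦z1, l↦s.
  (∀p ∃l (¬T(l,p) ∧ ¬T(l,l))) ∨ (∀z1 T(z1,z1)) ∨ (∃s T(s,s))
Finally move all quantifiers to the prefix:
  ∀p ∃l ∀z1 ∃s (¬T(l,p) ∧ ¬T(l,l) ∨ T(z1,z1) ∨ T(s,s))
The prefix is ∀p ∃l ∀z1 ∃s: 2 universal, 2 existential.

2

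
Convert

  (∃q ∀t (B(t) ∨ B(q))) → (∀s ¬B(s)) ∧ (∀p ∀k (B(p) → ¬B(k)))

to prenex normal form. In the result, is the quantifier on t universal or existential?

Rewrite implications/biconditionals: A → B as ¬A ∨ B.
  ¬(∃q ∀t (B(t) ∨ B(q))) ∨ (∀s ¬B(s)) ∧ (∀p ∀k (¬B(p) ∨ ¬B(k)))
Drive negations inward (¬∀x A ≡ ∃x ¬A, ¬∃x A ≡ ∀x ¬A, De Morgan for ∧/∨):
  (∀q ∃t (¬B(t) ∧ ¬B(q))) ∨ (∀s ¬B(s)) ∧ (∀p ∀k (¬B(p) ∨ ¬B(k)))
All bound variables are already distinct, so no renaming is needed.
Pull the quantifiers to the front (each side's bound variable is not free in the other side):
  ∀q ∃t ∀s ∀p ∀k (¬B(t) ∧ ¬B(q) ∨ ¬B(s) ∧ (¬B(p) ∨ ¬B(k)))
The quantifier ∀t sits under an odd number of negations (counting the antecedent side of each →), so it flips to ∃t.

existential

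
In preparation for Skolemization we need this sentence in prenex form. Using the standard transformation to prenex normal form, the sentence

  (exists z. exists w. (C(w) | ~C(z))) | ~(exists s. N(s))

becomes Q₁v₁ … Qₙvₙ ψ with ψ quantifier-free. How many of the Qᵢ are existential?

Move each ¬ inward, flipping quantifiers it crosses:
  (exists z. exists w. (C(w) | ~C(z))) | (forall s. ~N(s))
All bound variables are already distinct, so no renaming is needed.
Finally move all quantifiers to the prefix:
  exists z. exists w. forall s. (C(w) | ~C(z) | ~N(s))
The prefix is exists z exists w forall s: 1 universal, 2 existential.

2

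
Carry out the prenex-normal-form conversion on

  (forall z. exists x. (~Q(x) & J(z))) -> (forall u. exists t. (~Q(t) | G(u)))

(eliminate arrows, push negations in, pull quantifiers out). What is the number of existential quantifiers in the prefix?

Eliminate → and ↔ using ¬ and ∨.
  ~(forall z. exists x. (~Q(x) & J(z))) | (forall u. exists t. (~Q(t) | G(u)))
Drive negations inward (¬∀x A ≡ ∃x ¬A, ¬∃x A ≡ ∀x ¬A, De Morgan for ∧/∨):
  (exists z. forall x. (Q(x) | ~J(z))) | (forall u. exists t. (~Q(t) | G(u)))
Extract every quantifier outward, since the variables are now distinct and don't occur free across branches:
  exists z. forall x. forall u. exists t. (Q(x) | ~J(z) | ~Q(t) | G(u))
The prefix is exists z forall x forall u exists t: 2 universal, 2 existential.

2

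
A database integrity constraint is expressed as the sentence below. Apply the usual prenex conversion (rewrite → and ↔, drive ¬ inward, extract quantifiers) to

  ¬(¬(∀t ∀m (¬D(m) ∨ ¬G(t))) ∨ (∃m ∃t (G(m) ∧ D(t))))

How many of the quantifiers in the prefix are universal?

4

Drive negations inward (¬∀x A ≡ ∃x ¬A, ¬∃x A ≡ ∀x ¬A, De Morgan for ∧/∨):
  (∀t ∀m (¬D(m) ∨ ¬G(t))) ∧ (∀m ∀t (¬G(m) ∨ ¬D(t)))
Give each quantifier a distinct variable: m↦x, t↦a.
  (∀t ∀m (¬D(m) ∨ ¬G(t))) ∧ (∀x ∀a (¬G(x) ∨ ¬D(a)))
Extract every quantifier outward, since the variables are now distinct and don't occur free across branches:
  ∀t ∀m ∀x ∀a ((¬D(m) ∨ ¬G(t)) ∧ (¬G(x) ∨ ¬D(a)))
The prefix is ∀t ∀m ∀x ∀a: 4 universal, 0 existential.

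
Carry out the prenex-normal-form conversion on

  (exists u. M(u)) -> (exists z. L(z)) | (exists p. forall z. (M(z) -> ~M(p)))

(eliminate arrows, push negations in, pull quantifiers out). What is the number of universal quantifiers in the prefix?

First replace A → B with ¬A ∨ B.
  ~(exists u. M(u)) | (exists z. L(z)) | (exists p. forall z. (~M(z) | ~M(p)))
Drive negations inward (¬∀x A ≡ ∃x ¬A, ¬∃x A ≡ ∀x ¬A, De Morgan for ∧/∨):
  (forall u. ~M(u)) | (exists z. L(z)) | (exists p. forall z. (~M(z) | ~M(p)))
Standardize variables apart so no two quantifiers bind the same name: z↦w1.
  (forall u. ~M(u)) | (exists z. L(z)) | (exists p. forall w1. (~M(w1) | ~M(p)))
Pull the quantifiers to the front (each side's bound variable is not free in the other side):
  forall u. exists z. exists p. forall w1. (~M(u) | L(z) | ~M(w1) | ~M(p))
The prefix is forall u exists z exists p forall w1: 2 universal, 2 existential.

2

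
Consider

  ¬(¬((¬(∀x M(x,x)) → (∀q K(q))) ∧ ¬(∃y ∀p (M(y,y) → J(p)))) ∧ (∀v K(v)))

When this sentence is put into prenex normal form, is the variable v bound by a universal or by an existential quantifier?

existential

First replace A → B with ¬A ∨ B.
  ¬(¬((¬¬(∀x M(x,x)) ∨ (∀q K(q))) ∧ ¬(∃y ∀p (¬M(y,y) ∨ J(p)))) ∧ (∀v K(v)))
Push ¬ through the quantifiers and connectives to reach negation normal form:
  ((∀x M(x,x)) ∨ (∀q K(q))) ∧ (∀y ∃p (M(y,y) ∧ ¬J(p))) ∨ (∃v ¬K(v))
All bound variables are already distinct, so no renaming is needed.
Pull the quantifiers to the front (each side's bound variable is not free in the other side):
  ∀x ∀q ∀y ∃p ∃v ((M(x,x) ∨ K(q)) ∧ M(y,y) ∧ ¬J(p) ∨ ¬K(v))
The quantifier ∀v sits under an odd number of negations (counting the antecedent side of each →), so it flips to ∃v.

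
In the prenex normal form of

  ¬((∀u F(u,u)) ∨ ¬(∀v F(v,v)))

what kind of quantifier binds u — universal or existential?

Move each ¬ inward, flipping quantifiers it crosses:
  (∃u ¬F(u,u)) ∧ (∀v F(v,v))
Pull the quantifiers to the front (each side's bound variable is not free in the other side):
  ∃u ∀v (¬F(u,u) ∧ F(v,v))
The quantifier ∀u sits under an odd number of negations, so it flips to ∃u.

existential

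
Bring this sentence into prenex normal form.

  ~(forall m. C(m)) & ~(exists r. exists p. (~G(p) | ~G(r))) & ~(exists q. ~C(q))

exists m. forall r. forall p. forall q. (~C(m) & G(p) & G(r) & C(q))

Drive negations inward (¬∀x A ≡ ∃x ¬A, ¬∃x A ≡ ∀x ¬A, De Morgan for ∧/∨):
  (exists m. ~C(m)) & (forall r. forall p. (G(p) & G(r))) & (forall q. C(q))
Pull the quantifiers to the front (each side's bound variable is not free in the other side):
  exists m. forall r. forall p. forall q. (~C(m) & G(p) & G(r) & C(q))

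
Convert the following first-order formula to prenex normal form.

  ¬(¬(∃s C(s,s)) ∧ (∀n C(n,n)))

∃s ∃n (C(s,s) ∨ ¬C(n,n))

Drive negations inward (¬∀x A ≡ ∃x ¬A, ¬∃x A ≡ ∀x ¬A, De Morgan for ∧/∨):
  (∃s C(s,s)) ∨ (∃n ¬C(n,n))
All bound variables are already distinct, so no renaming is needed.
Pull the quantifiers to the front (each side's bound variable is not free in the other side):
  ∃s ∃n (C(s,s) ∨ ¬C(n,n))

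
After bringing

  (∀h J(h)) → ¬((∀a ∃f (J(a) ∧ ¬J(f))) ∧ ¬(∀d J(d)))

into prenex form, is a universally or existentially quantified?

First replace A → B with ¬A ∨ B.
  ¬(∀h J(h)) ∨ ¬((∀a ∃f (J(a) ∧ ¬J(f))) ∧ ¬(∀d J(d)))
Push ¬ through the quantifiers and connectives to reach negation normal form:
  (∃h ¬J(h)) ∨ (∃a ∀f (¬J(a) ∨ J(f))) ∨ (∀d J(d))
All bound variables are already distinct, so no renaming is needed.
Extract every quantifier outward, since the variables are now distinct and don't occur free across branches:
  ∃h ∃a ∀f ∀d (¬J(h) ∨ ¬J(a) ∨ J(f) ∨ J(d))
The quantifier ∀a sits under an odd number of negations (counting the antecedent side of each →), so it flips to ∃a.

existential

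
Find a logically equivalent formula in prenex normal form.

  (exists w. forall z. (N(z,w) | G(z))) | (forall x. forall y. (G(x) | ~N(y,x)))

exists w. forall z. forall x. forall y. (N(z,w) | G(z) | G(x) | ~N(y,x))

Extract every quantifier outward, since the variables are now distinct and don't occur free across branches:
  exists w. forall z. forall x. forall y. (N(z,w) | G(z) | G(x) | ~N(y,x))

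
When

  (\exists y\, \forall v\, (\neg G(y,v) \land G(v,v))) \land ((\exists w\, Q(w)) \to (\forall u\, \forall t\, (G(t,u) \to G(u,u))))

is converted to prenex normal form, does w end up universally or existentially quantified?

First replace A → B with ¬A ∨ B.
  (\exists y\, \forall v\, (\neg G(y,v) \land G(v,v))) \land (\neg (\exists w\, Q(w)) \lor (\forall u\, \forall t\, (\neg G(t,u) \lor G(u,u))))
Drive negations inward (¬∀x A ≡ ∃x ¬A, ¬∃x A ≡ ∀x ¬A, De Morgan for ∧/∨):
  (\exists y\, \forall v\, (\neg G(y,v) \land G(v,v))) \land ((\forall w\, \neg Q(w)) \lor (\forall u\, \forall t\, (\neg G(t,u) \lor G(u,u))))
Finally move all quantifiers to the prefix:
  \exists y\, \forall v\, \forall w\, \forall u\, \forall t\, (\neg G(y,v) \land G(v,v) \land (\neg Q(w) \lor \neg G(t,u) \lor G(u,u)))
The quantifier \exists w sits under an odd number of negations (counting the antecedent side of each →), so it flips to \forall w.

universal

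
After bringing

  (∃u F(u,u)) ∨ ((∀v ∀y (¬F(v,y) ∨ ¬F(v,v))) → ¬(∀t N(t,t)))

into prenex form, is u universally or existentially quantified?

Eliminate → and ↔ using ¬ and ∨.
  (∃u F(u,u)) ∨ ¬(∀v ∀y (¬F(v,y) ∨ ¬F(v,v))) ∨ ¬(∀t N(t,t))
Push ¬ through the quantifiers and connectives to reach negation normal form:
  (∃u F(u,u)) ∨ (∃v ∃y (F(v,y) ∧ F(v,v))) ∨ (∃t ¬N(t,t))
All bound variables are already distinct, so no renaming is needed.
Pull the quantifiers to the front (each side's bound variable is not free in the other side):
  ∃u ∃v ∃y ∃t (F(u,u) ∨ F(v,y) ∧ F(v,v) ∨ ¬N(t,t))
The quantifier ∃u sits under an even number of negations (counting the antecedent side of each →), so it remains existential.

existential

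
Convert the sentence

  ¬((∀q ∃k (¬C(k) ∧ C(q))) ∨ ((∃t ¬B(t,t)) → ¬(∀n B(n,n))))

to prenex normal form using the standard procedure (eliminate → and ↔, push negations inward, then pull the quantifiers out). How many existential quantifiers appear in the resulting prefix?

Rewrite implications/biconditionals: A → B as ¬A ∨ B.
  ¬((∀q ∃k (¬C(k) ∧ C(q))) ∨ ¬(∃t ¬B(t,t)) ∨ ¬(∀n B(n,n)))
Drive negations inward (¬∀x A ≡ ∃x ¬A, ¬∃x A ≡ ∀x ¬A, De Morgan for ∧/∨):
  (∃q ∀k (C(k) ∨ ¬C(q))) ∧ (∃t ¬B(t,t)) ∧ (∀n B(n,n))
Pull the quantifiers to the front (each side's bound variable is not free in the other side):
  ∃q ∀k ∃t ∀n ((C(k) ∨ ¬C(q)) ∧ ¬B(t,t) ∧ B(n,n))
The prefix is ∃q ∀k ∃t ∀n: 2 universal, 2 existential.

2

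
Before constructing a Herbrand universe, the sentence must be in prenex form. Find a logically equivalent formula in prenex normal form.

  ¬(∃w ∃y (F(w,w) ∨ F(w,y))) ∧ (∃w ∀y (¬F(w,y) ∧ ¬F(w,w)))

Push ¬ through the quantifiers and connectives to reach negation normal form:
  (∀w ∀y (¬F(w,w) ∧ ¬F(w,y))) ∧ (∃w ∀y (¬F(w,y) ∧ ¬F(w,w)))
Standardize variables apart so no two quantifiers bind the same name: w↦z, y↦u.
  (∀w ∀y (¬F(w,w) ∧ ¬F(w,y))) ∧ (∃z ∀u (¬F(z,u) ∧ ¬F(z,z)))
Pull the quantifiers to the front (each side's bound variable is not free in the other side):
  ∀w ∀y ∃z ∀u (¬F(w,w) ∧ ¬F(w,y) ∧ ¬F(z,u) ∧ ¬F(z,z))

∀w ∀y ∃z ∀u (¬F(w,w) ∧ ¬F(w,y) ∧ ¬F(z,u) ∧ ¬F(z,z))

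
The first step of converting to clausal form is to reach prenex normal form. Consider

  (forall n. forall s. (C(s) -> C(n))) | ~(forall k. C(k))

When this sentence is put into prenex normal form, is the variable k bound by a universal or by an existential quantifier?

Eliminate → and ↔ using ¬ and ∨.
  (forall n. forall s. (~C(s) | C(n))) | ~(forall k. C(k))
Drive negations inward (¬∀x A ≡ ∃x ¬A, ¬∃x A ≡ ∀x ¬A, De Morgan for ∧/∨):
  (forall n. forall s. (~C(s) | C(n))) | (exists k. ~C(k))
Extract every quantifier outward, since the variables are now distinct and don't occur free across branches:
  forall n. forall s. exists k. (~C(s) | C(n) | ~C(k))
The quantifier forall k sits under an odd number of negations (counting the antecedent side of each →), so it flips to exists k.

existential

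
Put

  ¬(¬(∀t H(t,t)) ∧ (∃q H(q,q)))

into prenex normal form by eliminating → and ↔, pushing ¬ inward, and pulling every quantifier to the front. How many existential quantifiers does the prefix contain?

Push ¬ through the quantifiers and connectives to reach negation normal form:
  (∀t H(t,t)) ∨ (∀q ¬H(q,q))
All bound variables are already distinct, so no renaming is needed.
Finally move all quantifiers to the prefix:
  ∀t ∀q (H(t,t) ∨ ¬H(q,q))
The prefix is ∀t ∀q: 2 universal, 0 existential.

0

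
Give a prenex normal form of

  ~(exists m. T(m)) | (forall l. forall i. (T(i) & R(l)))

Drive negations inward (¬∀x A ≡ ∃x ¬A, ¬∃x A ≡ ∀x ¬A, De Morgan for ∧/∨):
  (forall m. ~T(m)) | (forall l. forall i. (T(i) & R(l)))
All bound variables are already distinct, so no renaming is needed.
Extract every quantifier outward, since the variables are now distinct and don't occur free across branches:
  forall m. forall l. forall i. (~T(m) | T(i) & R(l))

forall m. forall l. forall i. (~T(m) | T(i) & R(l))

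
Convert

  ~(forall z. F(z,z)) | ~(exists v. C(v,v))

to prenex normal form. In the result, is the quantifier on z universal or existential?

existential

Move each ¬ inward, flipping quantifiers it crosses:
  (exists z. ~F(z,z)) | (forall v. ~C(v,v))
All bound variables are already distinct, so no renaming is needed.
Extract every quantifier outward, since the variables are now distinct and don't occur free across branches:
  exists z. forall v. (~F(z,z) | ~C(v,v))
The quantifier forall z sits under an odd number of negations, so it flips to exists z.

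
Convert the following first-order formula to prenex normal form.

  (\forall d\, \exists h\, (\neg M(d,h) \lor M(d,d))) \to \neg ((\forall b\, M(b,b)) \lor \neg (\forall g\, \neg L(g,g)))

\exists d\, \forall h\, \exists b\, \forall g\, (M(d,h) \land \neg M(d,d) \lor \neg M(b,b) \land \neg L(g,g))

First replace A → B with ¬A ∨ B.
  \neg (\forall d\, \exists h\, (\neg M(d,h) \lor M(d,d))) \lor \neg ((\forall b\, M(b,b)) \lor \neg (\forall g\, \neg L(g,g)))
Push ¬ through the quantifiers and connectives to reach negation normal form:
  (\exists d\, \forall h\, (M(d,h) \land \neg M(d,d))) \lor (\exists b\, \neg M(b,b)) \land (\forall g\, \neg L(g,g))
Finally move all quantifiers to the prefix:
  \exists d\, \forall h\, \exists b\, \forall g\, (M(d,h) \land \neg M(d,d) \lor \neg M(b,b) \land \neg L(g,g))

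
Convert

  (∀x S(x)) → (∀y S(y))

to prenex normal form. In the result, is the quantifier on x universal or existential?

Eliminate → and ↔ using ¬ and ∨.
  ¬(∀x S(x)) ∨ (∀y S(y))
Drive negations inward (¬∀x A ≡ ∃x ¬A, ¬∃x A ≡ ∀x ¬A, De Morgan for ∧/∨):
  (∃x ¬S(x)) ∨ (∀y S(y))
Extract every quantifier outward, since the variables are now distinct and don't occur free across branches:
  ∃x ∀y (¬S(x) ∨ S(y))
The quantifier ∀x sits under an odd number of negations (counting the antecedent side of each →), so it flips to ∃x.

existential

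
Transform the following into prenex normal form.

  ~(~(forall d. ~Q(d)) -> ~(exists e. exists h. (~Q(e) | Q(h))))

Rewrite implications/biconditionals: A → B as ¬A ∨ B.
  ~(~~(forall d. ~Q(d)) | ~(exists e. exists h. (~Q(e) | Q(h))))
Push ¬ through the quantifiers and connectives to reach negation normal form:
  (exists d. Q(d)) & (exists e. exists h. (~Q(e) | Q(h)))
Finally move all quantifiers to the prefix:
  exists d. exists e. exists h. (Q(d) & (~Q(e) | Q(h)))

exists d. exists e. exists h. (Q(d) & (~Q(e) | Q(h)))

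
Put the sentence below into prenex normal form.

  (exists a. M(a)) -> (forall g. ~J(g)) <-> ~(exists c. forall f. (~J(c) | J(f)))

Rewrite implications/biconditionals: A → B as ¬A ∨ B; A ↔ B as (¬A ∨ B) ∧ (¬B ∨ A).
  (~(~(exists a. M(a)) | (forall g. ~J(g))) | ~(exists c. forall f. (~J(c) | J(f)))) & (~~(exists c. forall f. (~J(c) | J(f))) | ~(exists a. M(a)) | (forall g. ~J(g)))
Move each ¬ inward, flipping quantifiers it crosses:
  ((exists a. M(a)) & (exists g. J(g)) | (forall c. exists f. (J(c) & ~J(f)))) & ((exists c. forall f. (~J(c) | J(f))) | (forall a. ~M(a)) | (forall g. ~J(g)))
Give each quantifier a distinct variable: c↦w1, f↦z1, a↦u1, g↦x.
  ((exists a. M(a)) & (exists g. J(g)) | (forall c. exists f. (J(c) & ~J(f)))) & ((exists w1. forall z1. (~J(w1) | J(z1))) | (forall u1. ~M(u1)) | (forall x. ~J(x)))
Pull the quantifiers to the front (each side's bound variable is not free in the other side):
  exists a. exists g. forall c. exists f. exists w1. forall z1. forall u1. forall x. ((M(a) & J(g) | J(c) & ~J(f)) & (~J(w1) | J(z1) | ~M(u1) | ~J(x)))

exists a. exists g. forall c. exists f. exists w1. forall z1. forall u1. forall x. ((M(a) & J(g) | J(c) & ~J(f)) & (~J(w1) | J(z1) | ~M(u1) | ~J(x)))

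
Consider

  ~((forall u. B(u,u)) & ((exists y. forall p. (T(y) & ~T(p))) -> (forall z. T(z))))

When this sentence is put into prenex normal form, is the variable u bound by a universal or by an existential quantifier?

existential

First replace A → B with ¬A ∨ B.
  ~((forall u. B(u,u)) & (~(exists y. forall p. (T(y) & ~T(p))) | (forall z. T(z))))
Move each ¬ inward, flipping quantifiers it crosses:
  (exists u. ~B(u,u)) | (exists y. forall p. (T(y) & ~T(p))) & (exists z. ~T(z))
All bound variables are already distinct, so no renaming is needed.
Pull the quantifiers to the front (each side's bound variable is not free in the other side):
  exists u. exists y. forall p. exists z. (~B(u,u) | T(y) & ~T(p) & ~T(z))
The quantifier forall u sits under an odd number of negations (counting the antecedent side of each →), so it flips to exists u.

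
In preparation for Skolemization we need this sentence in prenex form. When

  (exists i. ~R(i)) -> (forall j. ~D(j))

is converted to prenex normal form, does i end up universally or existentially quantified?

universal

Eliminate → and ↔ using ¬ and ∨.
  ~(exists i. ~R(i)) | (forall j. ~D(j))
Move each ¬ inward, flipping quantifiers it crosses:
  (forall i. R(i)) | (forall j. ~D(j))
All bound variables are already distinct, so no renaming is needed.
Extract every quantifier outward, since the variables are now distinct and don't occur free across branches:
  forall i. forall j. (R(i) | ~D(j))
The quantifier exists i sits under an odd number of negations (counting the antecedent side of each →), so it flips to forall i.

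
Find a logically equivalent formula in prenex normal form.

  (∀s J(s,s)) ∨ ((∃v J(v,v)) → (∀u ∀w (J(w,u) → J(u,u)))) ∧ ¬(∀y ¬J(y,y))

Rewrite implications/biconditionals: A → B as ¬A ∨ B.
  (∀s J(s,s)) ∨ (¬(∃v J(v,v)) ∨ (∀u ∀w (¬J(w,u) ∨ J(u,u)))) ∧ ¬(∀y ¬J(y,y))
Move each ¬ inward, flipping quantifiers it crosses:
  (∀s J(s,s)) ∨ ((∀v ¬J(v,v)) ∨ (∀u ∀w (¬J(w,u) ∨ J(u,u)))) ∧ (∃y J(y,y))
All bound variables are already distinct, so no renaming is needed.
Pull the quantifiers to the front (each side's bound variable is not free in the other side):
  ∀s ∀v ∀u ∀w ∃y (J(s,s) ∨ (¬J(v,v) ∨ ¬J(w,u) ∨ J(u,u)) ∧ J(y,y))

∀s ∀v ∀u ∀w ∃y (J(s,s) ∨ (¬J(v,v) ∨ ¬J(w,u) ∨ J(u,u)) ∧ J(y,y))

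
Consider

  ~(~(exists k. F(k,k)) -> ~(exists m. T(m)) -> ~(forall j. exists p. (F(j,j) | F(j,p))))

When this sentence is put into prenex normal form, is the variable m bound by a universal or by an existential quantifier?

First replace A → B with ¬A ∨ B.
  ~(~~(exists k. F(k,k)) | ~~(exists m. T(m)) | ~(forall j. exists p. (F(j,j) | F(j,p))))
Push ¬ through the quantifiers and connectives to reach negation normal form:
  (forall k. ~F(k,k)) & (forall m. ~T(m)) & (forall j. exists p. (F(j,j) | F(j,p)))
Finally move all quantifiers to the prefix:
  forall k. forall m. forall j. exists p. (~F(k,k) & ~T(m) & (F(j,j) | F(j,p)))
The quantifier exists m sits under an odd number of negations (counting the antecedent side of each →), so it flips to forall m.

universal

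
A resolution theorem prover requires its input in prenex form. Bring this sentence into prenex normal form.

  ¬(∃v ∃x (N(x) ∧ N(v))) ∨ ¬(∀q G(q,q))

∀v ∀x ∃q (¬N(x) ∨ ¬N(v) ∨ ¬G(q,q))

Push ¬ through the quantifiers and connectives to reach negation normal form:
  (∀v ∀x (¬N(x) ∨ ¬N(v))) ∨ (∃q ¬G(q,q))
All bound variables are already distinct, so no renaming is needed.
Pull the quantifiers to the front (each side's bound variable is not free in the other side):
  ∀v ∀x ∃q (¬N(x) ∨ ¬N(v) ∨ ¬G(q,q))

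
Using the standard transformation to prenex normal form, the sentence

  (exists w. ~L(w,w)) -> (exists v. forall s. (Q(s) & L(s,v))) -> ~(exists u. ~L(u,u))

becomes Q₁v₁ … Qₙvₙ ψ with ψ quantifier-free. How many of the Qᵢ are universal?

3

First replace A → B with ¬A ∨ B.
  ~(exists w. ~L(w,w)) | ~(exists v. forall s. (Q(s) & L(s,v))) | ~(exists u. ~L(u,u))
Drive negations inward (¬∀x A ≡ ∃x ¬A, ¬∃x A ≡ ∀x ¬A, De Morgan for ∧/∨):
  (forall w. L(w,w)) | (forall v. exists s. (~Q(s) | ~L(s,v))) | (forall u. L(u,u))
Pull the quantifiers to the front (each side's bound variable is not free in the other side):
  forall w. forall v. exists s. forall u. (L(w,w) | ~Q(s) | ~L(s,v) | L(u,u))
The prefix is forall w forall v exists s forall u: 3 universal, 1 existential.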